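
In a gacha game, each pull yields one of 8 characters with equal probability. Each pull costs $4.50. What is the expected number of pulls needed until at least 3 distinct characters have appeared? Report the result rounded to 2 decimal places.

3.48

With k distinct characters already seen, the next new one arrives after an expected 8/(8-k) pulls.
Sum over k = 0,...,2: E = 8/8 + 8/7 + 8/6 = 3.476.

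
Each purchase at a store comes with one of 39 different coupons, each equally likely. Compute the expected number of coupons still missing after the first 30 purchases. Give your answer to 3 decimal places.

For each coupon, P(unseen after 30) = (38/39)^30 = 0.4587.
By linearity of expectation, E[unseen] = 39·(38/39)^30 = 17.8910.

17.891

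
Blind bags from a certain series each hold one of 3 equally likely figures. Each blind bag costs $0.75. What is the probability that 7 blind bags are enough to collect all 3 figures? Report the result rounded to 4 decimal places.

By inclusion–exclusion over which figures are missing,
P(all seen) = Σ_{j=0}^{3} (-1)^j C(3,j)((3-j)/3)^7
= 1.00000 - 0.17558 + 0.00137 - 0.00000
= 0.82579.

0.8258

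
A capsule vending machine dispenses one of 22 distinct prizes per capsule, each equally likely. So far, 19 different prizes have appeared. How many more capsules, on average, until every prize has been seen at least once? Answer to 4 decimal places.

40.3333

With k distinct prizes already seen, the next new one takes an expected 22/(22-k) capsules.
Sum over k = 19,...,21: E = 22/3 + 22/2 + 22/1 = 40.33333.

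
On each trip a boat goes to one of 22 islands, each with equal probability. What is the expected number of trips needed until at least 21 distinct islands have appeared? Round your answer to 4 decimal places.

59.1979

Going from k to k+1 distinct takes a geometric number of trips with mean 22/(22-k).
Sum over k = 0,...,20: E = 22/22 + 22/21 + 22/20 + ... + 22/3 + 22/2 = 59.19789.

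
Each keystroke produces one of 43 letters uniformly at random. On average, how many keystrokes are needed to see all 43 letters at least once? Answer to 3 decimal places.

187.050

Split into phases: going from k distinct to k+1 distinct takes on average 43/(43-k) keystrokes.
E[T] = 43/43 + 43/42 + 43/41 + ... + 43/2 + 43/1 = 43·H_{43}.
H_{43} = 4.3500, so E[T] = 187.0499.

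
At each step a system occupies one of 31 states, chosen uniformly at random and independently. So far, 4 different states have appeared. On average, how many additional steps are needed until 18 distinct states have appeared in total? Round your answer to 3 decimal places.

From k distinct to k+1 distinct takes on average 31/(31-k) steps.
Sum over k = 4,...,17: E = 31/27 + 31/26 + 31/25 + ... + 31/15 + 31/14 = 22.0510.

22.051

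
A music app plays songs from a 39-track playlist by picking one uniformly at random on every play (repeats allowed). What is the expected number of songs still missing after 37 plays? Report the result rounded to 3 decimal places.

14.917

For each song, P(unseen after 37) = (38/39)^37 = 0.3825.
By linearity of expectation, E[unseen] = 39·(38/39)^37 = 14.9165.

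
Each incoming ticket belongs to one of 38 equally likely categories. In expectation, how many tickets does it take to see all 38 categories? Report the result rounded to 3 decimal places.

160.660

Split into phases: going from k distinct to k+1 distinct takes on average 38/(38-k) tickets.
E[T] = 38/38 + 38/37 + 38/36 + ... + 38/2 + 38/1 = 38·H_{38}.
H_{38} = 4.2279, so E[T] = 160.6603.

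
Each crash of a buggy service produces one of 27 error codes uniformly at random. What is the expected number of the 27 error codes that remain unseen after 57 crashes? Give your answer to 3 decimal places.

For each error code, P(unseen after 57) = (26/27)^57 = 0.1163.
By linearity of expectation, E[unseen] = 27·(26/27)^57 = 3.1413.

3.141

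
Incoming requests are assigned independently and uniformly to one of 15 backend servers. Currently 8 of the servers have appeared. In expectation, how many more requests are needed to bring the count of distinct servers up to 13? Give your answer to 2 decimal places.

16.39

From k distinct to k+1 distinct takes on average 15/(15-k) requests.
Sum over k = 8,...,12: E = 15/7 + 15/6 + 15/5 + 15/4 + 15/3 = 16.393.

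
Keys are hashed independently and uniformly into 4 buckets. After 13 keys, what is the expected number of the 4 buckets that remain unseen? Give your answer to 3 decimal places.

For each bucket, P(unseen after 13) = (3/4)^13 = 0.0238.
By linearity of expectation, E[unseen] = 4·(3/4)^13 = 0.0950.

0.095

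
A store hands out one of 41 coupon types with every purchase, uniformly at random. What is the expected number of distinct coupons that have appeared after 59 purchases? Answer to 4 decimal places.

31.4484

For each coupon, P(seen in 59 purchases) = 1 - (40/41)^59 = 0.76703.
By linearity of expectation, E[distinct seen] = 41·(1 - (40/41)^59) = 31.44841.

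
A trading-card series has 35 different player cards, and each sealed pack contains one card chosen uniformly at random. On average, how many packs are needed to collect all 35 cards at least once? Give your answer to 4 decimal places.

145.1373

The wait to go from k to k+1 distinct cards is geometric with mean 35/(35-k).
E[T] = 35/35 + 35/34 + 35/33 + ... + 35/2 + 35/1 = 35·H_{35}.
H_{35} = 4.14678, so E[T] = 145.13735.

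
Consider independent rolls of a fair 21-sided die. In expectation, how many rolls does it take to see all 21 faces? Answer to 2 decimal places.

After k distinct faces have appeared, the next roll gives a new one with probability (21-k)/21, so the expected wait for the (k+1)-th is 21/(21-k).
E[T] = 21/21 + 21/20 + 21/19 + ... + 21/2 + 21/1 = 21·H_{21}.
H_{21} = 3.645, so E[T] = 76.553.

76.55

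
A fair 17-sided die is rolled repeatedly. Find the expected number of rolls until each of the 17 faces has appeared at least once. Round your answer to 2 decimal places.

Split into phases: going from k distinct to k+1 distinct takes on average 17/(17-k) rolls.
E[T] = 17/17 + 17/16 + 17/15 + ... + 17/2 + 17/1 = 17·H_{17}.
H_{17} = 3.440, so E[T] = 58.472.

58.47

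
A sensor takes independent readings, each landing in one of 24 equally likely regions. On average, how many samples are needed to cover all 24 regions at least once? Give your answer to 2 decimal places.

90.62

Split into phases: going from k distinct to k+1 distinct takes on average 24/(24-k) samples.
E[T] = 24/24 + 24/23 + 24/22 + ... + 24/2 + 24/1 = 24·H_{24}.
H_{24} = 3.776, so E[T] = 90.623.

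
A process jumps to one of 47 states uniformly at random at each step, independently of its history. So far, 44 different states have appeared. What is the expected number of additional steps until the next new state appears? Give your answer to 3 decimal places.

Each step yields a new state with probability (47-44)/47 = 3/47, so the wait is geometric with mean 47/3.
E = 47/3 = 15.6667.

15.667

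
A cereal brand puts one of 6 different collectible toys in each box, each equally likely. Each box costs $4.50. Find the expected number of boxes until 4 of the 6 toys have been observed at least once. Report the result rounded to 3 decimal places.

5.700

Going from k to k+1 distinct takes a geometric number of boxes with mean 6/(6-k).
Sum over k = 0,...,3: E = 6/6 + 6/5 + 6/4 + 6/3 = 5.7000.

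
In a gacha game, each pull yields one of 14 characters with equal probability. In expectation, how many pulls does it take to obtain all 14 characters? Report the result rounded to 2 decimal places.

The wait to go from k to k+1 distinct characters is geometric with mean 14/(14-k).
E[T] = 14/14 + 14/13 + 14/12 + ... + 14/2 + 14/1 = 14·H_{14}.
H_{14} = 3.252, so E[T] = 45.522.

45.52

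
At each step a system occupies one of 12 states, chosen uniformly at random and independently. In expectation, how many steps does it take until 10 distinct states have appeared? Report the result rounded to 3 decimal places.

With k distinct states already seen, the next new one arrives after an expected 12/(12-k) steps.
Sum over k = 0,...,9: E = 12/12 + 12/11 + 12/10 + ... + 12/4 + 12/3 = 19.2385.

19.239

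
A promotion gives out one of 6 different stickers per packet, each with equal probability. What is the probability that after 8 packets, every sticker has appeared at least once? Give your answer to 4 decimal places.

By inclusion–exclusion over which stickers are missing,
P(all seen) = Σ_{j=0}^{6} (-1)^j C(6,j)((6-j)/6)^8
= 1.00000 - 1.39541 + 0.58528 - 0.07813 + 0.00229 - 0.00000 + 0.00000
= 0.11403.

0.1140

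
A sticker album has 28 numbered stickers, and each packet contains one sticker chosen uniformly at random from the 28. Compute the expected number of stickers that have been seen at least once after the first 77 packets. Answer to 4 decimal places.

For each sticker, P(seen in 77 packets) = 1 - (27/28)^77 = 0.93921.
By linearity of expectation, E[distinct seen] = 28·(1 - (27/28)^77) = 26.29784.

26.2978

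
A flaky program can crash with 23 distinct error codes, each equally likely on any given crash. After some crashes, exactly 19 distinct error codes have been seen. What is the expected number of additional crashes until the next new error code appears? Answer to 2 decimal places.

5.75

Each crash yields a new error code with probability (23-19)/23 = 4/23, so the wait is geometric with mean 23/4.
E = 23/4 = 5.750.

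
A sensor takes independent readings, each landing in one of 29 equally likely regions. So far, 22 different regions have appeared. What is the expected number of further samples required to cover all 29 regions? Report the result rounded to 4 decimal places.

The wait to go from k to k+1 distinct regions is geometric with mean 29/(29-k).
Sum over k = 22,...,28: E = 29/7 + 29/6 + 29/5 + ... + 29/2 + 29/1 = 75.19286.

75.1929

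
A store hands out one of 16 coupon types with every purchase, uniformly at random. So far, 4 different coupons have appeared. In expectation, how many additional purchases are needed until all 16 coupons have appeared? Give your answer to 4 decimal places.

With k distinct coupons already seen, the next new one takes an expected 16/(16-k) purchases.
Sum over k = 4,...,15: E = 16/12 + 16/11 + 16/10 + ... + 16/2 + 16/1 = 49.65137.

49.6514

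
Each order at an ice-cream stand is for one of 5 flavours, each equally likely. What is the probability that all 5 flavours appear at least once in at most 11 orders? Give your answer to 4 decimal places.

Let A_i be the event that flavour i is missing after 11 orders. By inclusion–exclusion on the A_i,
P(all seen) = Σ_{j=0}^{5} (-1)^j C(5,j)((5-j)/5)^11
= 1.00000 - 0.42950 + 0.03628 - 0.00042 + 0.00000 - 0.00000
= 0.60636.

0.6064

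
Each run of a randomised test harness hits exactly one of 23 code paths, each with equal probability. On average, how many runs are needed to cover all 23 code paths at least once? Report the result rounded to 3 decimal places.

85.889

Split into phases: going from k distinct to k+1 distinct takes on average 23/(23-k) runs.
E[T] = 23/23 + 23/22 + 23/21 + ... + 23/2 + 23/1 = 23·H_{23}.
H_{23} = 3.7343, so E[T] = 85.8887.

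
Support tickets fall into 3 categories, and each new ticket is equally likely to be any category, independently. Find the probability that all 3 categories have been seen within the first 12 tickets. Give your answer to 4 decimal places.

By inclusion–exclusion over which categories are missing,
P(all seen) = Σ_{j=0}^{3} (-1)^j C(3,j)((3-j)/3)^12
= 1.00000 - 0.02312 + 0.00001 - 0.00000
= 0.97688.

0.9769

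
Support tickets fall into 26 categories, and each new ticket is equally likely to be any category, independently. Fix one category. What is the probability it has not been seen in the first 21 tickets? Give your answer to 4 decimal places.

On each ticket the fixed category fails to appear with probability 25/26.
P(still missing after 21) = (25/26)^21 = 0.43883.

0.4388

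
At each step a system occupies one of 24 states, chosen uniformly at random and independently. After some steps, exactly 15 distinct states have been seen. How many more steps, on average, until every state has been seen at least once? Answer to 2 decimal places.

67.90

With k distinct states already seen, the next new one takes an expected 24/(24-k) steps.
Sum over k = 15,...,23: E = 24/9 + 24/8 + 24/7 + ... + 24/2 + 24/1 = 67.895.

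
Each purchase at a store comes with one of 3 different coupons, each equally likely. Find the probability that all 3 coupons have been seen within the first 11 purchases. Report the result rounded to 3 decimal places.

0.965

Let A_i be the event that coupon i is missing after 11 purchases. By inclusion–exclusion on the A_i,
P(all seen) = Σ_{j=0}^{3} (-1)^j C(3,j)((3-j)/3)^11
= 1.0000 - 0.0347 + 0.0000 - 0.0000
= 0.9653.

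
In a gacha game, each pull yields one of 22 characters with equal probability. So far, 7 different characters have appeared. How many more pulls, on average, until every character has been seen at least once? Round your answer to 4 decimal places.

With k distinct characters already seen, the next new one takes an expected 22/(22-k) pulls.
Sum over k = 7,...,21: E = 22/15 + 22/14 + 22/13 + ... + 22/2 + 22/1 = 73.00104.

73.0010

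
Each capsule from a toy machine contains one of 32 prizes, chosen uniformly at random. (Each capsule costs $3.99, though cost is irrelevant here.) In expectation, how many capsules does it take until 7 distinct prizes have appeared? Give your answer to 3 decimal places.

With k distinct prizes already seen, the next new one arrives after an expected 32/(32-k) capsules.
Sum over k = 0,...,6: E = 32/32 + 32/31 + 32/30 + ... + 32/27 + 32/26 = 7.7612.

7.761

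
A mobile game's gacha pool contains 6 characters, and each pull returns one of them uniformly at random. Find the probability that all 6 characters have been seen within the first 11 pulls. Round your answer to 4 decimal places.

0.3562

Let A_i be the event that character i is missing after 11 pulls. By inclusion–exclusion on the A_i,
P(all seen) = Σ_{j=0}^{6} (-1)^j C(6,j)((6-j)/6)^11
= 1.00000 - 0.80753 + 0.17342 - 0.00977 + 0.00008 - 0.00000 + 0.00000
= 0.35621.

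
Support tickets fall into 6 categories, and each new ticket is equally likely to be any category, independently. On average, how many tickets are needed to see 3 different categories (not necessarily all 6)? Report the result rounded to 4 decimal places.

Going from k to k+1 distinct takes a geometric number of tickets with mean 6/(6-k).
Sum over k = 0,...,2: E = 6/6 + 6/5 + 6/4 = 3.70000.

3.7000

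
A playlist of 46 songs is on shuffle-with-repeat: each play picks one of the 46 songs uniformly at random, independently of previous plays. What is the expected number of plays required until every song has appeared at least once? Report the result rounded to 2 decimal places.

The wait to go from k to k+1 distinct songs is geometric with mean 46/(46-k).
E[T] = 46/46 + 46/45 + 46/44 + ... + 46/2 + 46/1 = 46·H_{46}.
H_{46} = 4.417, so E[T] = 203.168.

203.17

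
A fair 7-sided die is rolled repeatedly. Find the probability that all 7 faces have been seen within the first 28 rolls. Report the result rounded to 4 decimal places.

Let A_i be the event that face i is missing after 28 rolls. By inclusion–exclusion on the A_i,
P(all seen) = Σ_{j=0}^{7} (-1)^j C(7,j)((7-j)/7)^28
= 1.00000 - 0.09345 + 0.00170 - 0.00001 + 0.00000 - 0.00000 + 0.00000 - 0.00000
= 0.90824.

0.9082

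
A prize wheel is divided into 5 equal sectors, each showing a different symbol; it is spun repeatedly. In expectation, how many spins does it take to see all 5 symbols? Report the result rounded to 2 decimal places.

11.42

After k distinct symbols have appeared, the next spin gives a new one with probability (5-k)/5, so the expected wait for the (k+1)-th is 5/(5-k).
E[T] = 5/5 + 5/4 + 5/3 + 5/2 + 5/1 = 5·H_{5}.
H_{5} = 2.283, so E[T] = 11.417.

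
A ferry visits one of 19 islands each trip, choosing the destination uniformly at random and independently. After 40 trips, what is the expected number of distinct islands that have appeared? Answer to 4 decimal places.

16.8147

For each island, P(seen in 40 trips) = 1 - (18/19)^40 = 0.88498.
By linearity of expectation, E[distinct seen] = 19·(1 - (18/19)^40) = 16.81471.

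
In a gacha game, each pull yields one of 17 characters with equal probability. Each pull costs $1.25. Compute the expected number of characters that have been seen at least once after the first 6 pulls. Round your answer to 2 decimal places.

For each character, P(seen in 6 pulls) = 1 - (16/17)^6 = 0.305.
By linearity of expectation, E[distinct seen] = 17·(1 - (16/17)^6) = 5.184.

5.18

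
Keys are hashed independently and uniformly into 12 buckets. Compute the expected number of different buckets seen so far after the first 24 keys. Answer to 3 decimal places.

10.513

For each bucket, P(seen in 24 keys) = 1 - (11/12)^24 = 0.8761.
By linearity of expectation, E[distinct seen] = 12·(1 - (11/12)^24) = 10.5132.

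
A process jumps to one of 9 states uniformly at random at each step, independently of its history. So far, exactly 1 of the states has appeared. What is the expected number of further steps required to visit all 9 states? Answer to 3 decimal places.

24.461

With k distinct states already seen, the next new one takes an expected 9/(9-k) steps.
Sum over k = 1,...,8: E = 9/8 + 9/7 + 9/6 + ... + 9/2 + 9/1 = 24.4607.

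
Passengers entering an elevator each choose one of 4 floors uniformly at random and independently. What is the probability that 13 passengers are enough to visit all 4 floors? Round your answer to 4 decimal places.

Let A_i be the event that floor i is missing after 13 passengers. By inclusion–exclusion on the A_i,
P(all seen) = Σ_{j=0}^{4} (-1)^j C(4,j)((4-j)/4)^13
= 1.00000 - 0.09503 + 0.00073 - 0.00000 + 0.00000
= 0.90570.

0.9057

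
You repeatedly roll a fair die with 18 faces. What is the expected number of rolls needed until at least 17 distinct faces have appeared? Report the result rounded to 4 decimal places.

44.9119

With k distinct faces already seen, the next new one arrives after an expected 18/(18-k) rolls.
Sum over k = 0,...,16: E = 18/18 + 18/17 + 18/16 + ... + 18/3 + 18/2 = 44.91195.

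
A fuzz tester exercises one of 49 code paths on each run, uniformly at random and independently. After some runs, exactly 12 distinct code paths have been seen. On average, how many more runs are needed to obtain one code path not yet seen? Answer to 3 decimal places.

The number of runs until the next new code path is geometric with success probability 37/49, so its mean is 49/37.
E = 49/37 = 1.3243.

1.324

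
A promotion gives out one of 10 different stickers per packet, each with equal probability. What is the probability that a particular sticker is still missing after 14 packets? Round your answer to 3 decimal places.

Each packet misses the fixed sticker with probability (10-1)/10 = 9/10, independently.
P(still missing after 14) = (9/10)^14 = 0.2288.

0.229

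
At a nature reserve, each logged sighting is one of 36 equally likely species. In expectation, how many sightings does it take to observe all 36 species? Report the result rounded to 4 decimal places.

After k distinct species have appeared, the next sighting gives a new one with probability (36-k)/36, so the expected wait for the (k+1)-th is 36/(36-k).
E[T] = 36/36 + 36/35 + 36/34 + ... + 36/2 + 36/1 = 36·H_{36}.
H_{36} = 4.17456, so E[T] = 150.28413.

150.2841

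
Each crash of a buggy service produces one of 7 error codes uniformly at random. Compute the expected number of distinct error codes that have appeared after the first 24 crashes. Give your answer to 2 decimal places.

6.83

For each error code, P(seen in 24 crashes) = 1 - (6/7)^24 = 0.975.
By linearity of expectation, E[distinct seen] = 7·(1 - (6/7)^24) = 6.827.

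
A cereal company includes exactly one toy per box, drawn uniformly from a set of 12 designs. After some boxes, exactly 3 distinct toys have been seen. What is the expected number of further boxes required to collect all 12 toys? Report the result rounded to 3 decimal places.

33.948

With k distinct toys already seen, the next new one takes an expected 12/(12-k) boxes.
Sum over k = 3,...,11: E = 12/9 + 12/8 + 12/7 + ... + 12/2 + 12/1 = 33.9476.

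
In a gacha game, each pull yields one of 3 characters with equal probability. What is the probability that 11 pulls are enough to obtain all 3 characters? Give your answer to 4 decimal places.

0.9653

Let A_i be the event that character i is missing after 11 pulls. By inclusion–exclusion on the A_i,
P(all seen) = Σ_{j=0}^{3} (-1)^j C(3,j)((3-j)/3)^11
= 1.00000 - 0.03468 + 0.00002 - 0.00000
= 0.96533.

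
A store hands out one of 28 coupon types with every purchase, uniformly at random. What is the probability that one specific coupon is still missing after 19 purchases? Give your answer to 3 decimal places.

Each purchase misses the fixed coupon with probability (28-1)/28 = 27/28, independently.
P(still missing after 19) = (27/28)^19 = 0.5011.

0.501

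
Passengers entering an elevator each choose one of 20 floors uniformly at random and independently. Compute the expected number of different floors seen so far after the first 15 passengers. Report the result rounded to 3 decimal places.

10.734

For each floor, P(seen in 15 passengers) = 1 - (19/20)^15 = 0.5367.
By linearity of expectation, E[distinct seen] = 20·(1 - (19/20)^15) = 10.7342.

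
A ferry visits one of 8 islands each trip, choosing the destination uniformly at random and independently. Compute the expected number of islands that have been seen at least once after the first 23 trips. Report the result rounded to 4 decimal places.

7.6291

For each island, P(seen in 23 trips) = 1 - (7/8)^23 = 0.95364.
By linearity of expectation, E[distinct seen] = 8·(1 - (7/8)^23) = 7.62908.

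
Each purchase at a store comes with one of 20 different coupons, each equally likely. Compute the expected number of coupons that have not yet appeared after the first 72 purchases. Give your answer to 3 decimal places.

0.498

For each coupon, P(unseen after 72) = (19/20)^72 = 0.0249.
By linearity of expectation, E[unseen] = 20·(19/20)^72 = 0.4979.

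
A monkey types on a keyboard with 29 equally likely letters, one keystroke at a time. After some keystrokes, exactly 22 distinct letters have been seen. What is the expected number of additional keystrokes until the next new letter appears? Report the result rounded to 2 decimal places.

4.14

The number of keystrokes until the next new letter is geometric with success probability 7/29, so its mean is 29/7.
E = 29/7 = 4.143.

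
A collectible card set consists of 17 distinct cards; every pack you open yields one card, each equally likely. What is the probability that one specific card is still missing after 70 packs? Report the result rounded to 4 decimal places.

0.0144

On each pack the fixed card fails to appear with probability 16/17.
P(still missing after 70) = (16/17)^70 = 0.01435.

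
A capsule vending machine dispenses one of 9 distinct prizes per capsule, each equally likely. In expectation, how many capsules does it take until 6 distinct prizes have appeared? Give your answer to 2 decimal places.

8.96

Going from k to k+1 distinct takes a geometric number of capsules with mean 9/(9-k).
Sum over k = 0,...,5: E = 9/9 + 9/8 + 9/7 + 9/6 + 9/5 + 9/4 = 8.961.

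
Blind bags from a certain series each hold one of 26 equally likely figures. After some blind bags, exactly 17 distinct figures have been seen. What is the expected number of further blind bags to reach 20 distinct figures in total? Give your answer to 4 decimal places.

The wait to go from k to k+1 distinct figures is geometric with mean 26/(26-k).
Sum over k = 17,...,19: E = 26/9 + 26/8 + 26/7 = 9.85317.

9.8532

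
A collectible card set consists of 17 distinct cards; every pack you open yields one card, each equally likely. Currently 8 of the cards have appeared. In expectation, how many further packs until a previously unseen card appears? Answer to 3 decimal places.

1.889

Each pack yields a new card with probability (17-8)/17 = 9/17, so the wait is geometric with mean 17/9.
E = 17/9 = 1.8889.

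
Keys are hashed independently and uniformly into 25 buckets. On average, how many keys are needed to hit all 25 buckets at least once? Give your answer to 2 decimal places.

The wait to go from k to k+1 distinct buckets is geometric with mean 25/(25-k).
E[T] = 25/25 + 25/24 + 25/23 + ... + 25/2 + 25/1 = 25·H_{25}.
H_{25} = 3.816, so E[T] = 95.399.

95.40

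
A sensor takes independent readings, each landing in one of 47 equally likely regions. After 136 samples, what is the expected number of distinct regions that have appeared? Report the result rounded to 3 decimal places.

For each region, P(seen in 136 samples) = 1 - (46/47)^136 = 0.9463.
By linearity of expectation, E[distinct seen] = 47·(1 - (46/47)^136) = 44.4774.

44.477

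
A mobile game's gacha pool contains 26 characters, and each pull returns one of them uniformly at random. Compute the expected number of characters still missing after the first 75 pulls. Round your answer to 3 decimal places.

1.372

For each character, P(unseen after 75) = (25/26)^75 = 0.0528.
By linearity of expectation, E[unseen] = 26·(25/26)^75 = 1.3724.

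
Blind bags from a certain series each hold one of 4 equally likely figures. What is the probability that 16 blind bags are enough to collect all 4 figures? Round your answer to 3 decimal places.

Let A_i be the event that figure i is missing after 16 blind bags. By inclusion–exclusion on the A_i,
P(all seen) = Σ_{j=0}^{4} (-1)^j C(4,j)((4-j)/4)^16
= 1.0000 - 0.0401 + 0.0001 - 0.0000 + 0.0000
= 0.9600.

0.960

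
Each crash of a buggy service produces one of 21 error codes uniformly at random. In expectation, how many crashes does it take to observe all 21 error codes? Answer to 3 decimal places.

The wait to go from k to k+1 distinct error codes is geometric with mean 21/(21-k).
E[T] = 21/21 + 21/20 + 21/19 + ... + 21/2 + 21/1 = 21·H_{21}.
H_{21} = 3.6454, so E[T] = 76.5525.

76.553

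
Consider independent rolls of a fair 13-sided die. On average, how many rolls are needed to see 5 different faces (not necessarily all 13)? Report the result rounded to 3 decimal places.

With k distinct faces already seen, the next new one arrives after an expected 13/(13-k) rolls.
Sum over k = 0,...,4: E = 13/13 + 13/12 + 13/11 + 13/10 + 13/9 = 6.0096.

6.010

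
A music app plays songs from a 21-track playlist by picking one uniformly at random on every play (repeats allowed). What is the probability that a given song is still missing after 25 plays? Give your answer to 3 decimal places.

Each play misses the fixed song with probability (21-1)/21 = 20/21, independently.
P(still missing after 25) = (20/21)^25 = 0.2953.

0.295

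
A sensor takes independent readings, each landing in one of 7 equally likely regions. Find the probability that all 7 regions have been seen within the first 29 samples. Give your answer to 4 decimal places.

Let A_i be the event that region i is missing after 29 samples. By inclusion–exclusion on the A_i,
P(all seen) = Σ_{j=0}^{7} (-1)^j C(7,j)((7-j)/7)^29
= 1.00000 - 0.08010 + 0.00121 - 0.00000 + 0.00000 - 0.00000 + 0.00000 - 0.00000
= 0.92111.

0.9211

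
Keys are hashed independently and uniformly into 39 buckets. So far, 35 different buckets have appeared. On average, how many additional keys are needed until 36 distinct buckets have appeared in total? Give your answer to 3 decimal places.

9.750

With k distinct buckets already seen, the next new one takes an expected 39/(39-k) keys.
Only the k = 35 term is needed: E = 39/4 = 9.7500.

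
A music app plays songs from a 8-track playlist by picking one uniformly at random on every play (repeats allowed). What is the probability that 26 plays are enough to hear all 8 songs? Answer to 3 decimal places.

Let A_i be the event that song i is missing after 26 plays. By inclusion–exclusion on the A_i,
P(all seen) = Σ_{j=0}^{8} (-1)^j C(8,j)((8-j)/8)^26
= 1.0000 - 0.2485 + 0.0158 - 0.0003 + 0.0000 - 0.0000 + 0.0000 - 0.0000 + 0.0000
= 0.7670.

0.767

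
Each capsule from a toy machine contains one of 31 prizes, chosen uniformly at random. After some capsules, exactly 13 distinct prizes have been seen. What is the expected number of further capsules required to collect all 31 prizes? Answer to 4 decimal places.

The wait to go from k to k+1 distinct prizes is geometric with mean 31/(31-k).
Sum over k = 13,...,30: E = 31/18 + 31/17 + 31/16 + ... + 31/2 + 31/1 = 108.34835.

108.3484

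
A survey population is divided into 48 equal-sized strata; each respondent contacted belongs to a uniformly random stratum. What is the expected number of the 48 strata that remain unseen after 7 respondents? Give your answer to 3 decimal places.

For each stratum, P(unseen after 7) = (47/48)^7 = 0.8630.
By linearity of expectation, E[unseen] = 48·(47/48)^7 = 41.4226.

41.423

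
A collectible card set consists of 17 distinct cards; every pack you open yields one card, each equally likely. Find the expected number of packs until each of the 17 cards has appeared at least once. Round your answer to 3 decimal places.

58.472

After k distinct cards have appeared, the next pack gives a new one with probability (17-k)/17, so the expected wait for the (k+1)-th is 17/(17-k).
E[T] = 17/17 + 17/16 + 17/15 + ... + 17/2 + 17/1 = 17·H_{17}.
H_{17} = 3.4396, so E[T] = 58.4724.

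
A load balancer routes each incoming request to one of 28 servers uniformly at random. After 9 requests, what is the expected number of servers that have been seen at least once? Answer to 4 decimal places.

For each server, P(seen in 9 requests) = 1 - (27/28)^9 = 0.27914.
By linearity of expectation, E[distinct seen] = 28·(1 - (27/28)^9) = 7.81589.

7.8159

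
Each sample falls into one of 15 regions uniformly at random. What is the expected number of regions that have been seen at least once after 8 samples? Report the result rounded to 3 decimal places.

For each region, P(seen in 8 samples) = 1 - (14/15)^8 = 0.4242.
By linearity of expectation, E[distinct seen] = 15·(1 - (14/15)^8) = 6.3626.

6.363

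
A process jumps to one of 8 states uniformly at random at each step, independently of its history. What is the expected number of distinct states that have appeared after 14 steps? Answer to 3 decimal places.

6.766

For each state, P(seen in 14 steps) = 1 - (7/8)^14 = 0.8458.
By linearity of expectation, E[distinct seen] = 8·(1 - (7/8)^14) = 6.7663.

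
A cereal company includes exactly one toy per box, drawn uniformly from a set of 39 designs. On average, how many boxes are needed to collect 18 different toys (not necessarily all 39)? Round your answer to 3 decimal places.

23.719

Going from k to k+1 distinct takes a geometric number of boxes with mean 39/(39-k).
Sum over k = 0,...,17: E = 39/39 + 39/38 + 39/37 + ... + 39/23 + 39/22 = 23.7192.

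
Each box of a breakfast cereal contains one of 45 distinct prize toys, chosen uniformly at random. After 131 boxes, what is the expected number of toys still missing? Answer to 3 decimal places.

For each toy, P(unseen after 131) = (44/45)^131 = 0.0527.
By linearity of expectation, E[unseen] = 45·(44/45)^131 = 2.3696.

2.370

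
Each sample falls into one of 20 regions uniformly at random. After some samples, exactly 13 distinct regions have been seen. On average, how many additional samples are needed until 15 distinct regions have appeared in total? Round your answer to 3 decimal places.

With k distinct regions already seen, the next new one takes an expected 20/(20-k) samples.
Sum over k = 13,...,14: E = 20/7 + 20/6 = 6.1905.

6.190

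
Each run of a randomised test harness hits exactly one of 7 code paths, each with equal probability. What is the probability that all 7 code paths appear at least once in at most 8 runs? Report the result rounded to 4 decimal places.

Let A_i be the event that code path i is missing after 8 runs. By inclusion–exclusion on the A_i,
P(all seen) = Σ_{j=0}^{7} (-1)^j C(7,j)((7-j)/7)^8
= 1.00000 - 2.03950 + 1.42297 - 0.39789 + 0.03983 - 0.00093 + 0.00000 - 0.00000
= 0.02448.

0.0245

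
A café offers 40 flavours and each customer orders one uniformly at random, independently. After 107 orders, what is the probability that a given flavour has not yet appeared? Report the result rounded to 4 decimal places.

On each order the fixed flavour fails to appear with probability 39/40.
P(still missing after 107) = (39/40)^107 = 0.06660.

0.0666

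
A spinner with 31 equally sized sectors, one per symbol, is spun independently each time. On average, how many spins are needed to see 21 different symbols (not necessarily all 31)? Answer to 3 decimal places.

Going from k to k+1 distinct takes a geometric number of spins with mean 31/(31-k).
Sum over k = 0,...,20: E = 31/31 + 31/30 + 31/29 + ... + 31/12 + 31/11 = 34.0466.

34.047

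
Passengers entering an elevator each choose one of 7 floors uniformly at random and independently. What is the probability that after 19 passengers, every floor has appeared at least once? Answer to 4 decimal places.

Let A_i be the event that floor i is missing after 19 passengers. By inclusion–exclusion on the A_i,
P(all seen) = Σ_{j=0}^{7} (-1)^j C(7,j)((7-j)/7)^19
= 1.00000 - 0.37420 + 0.03514 - 0.00084 + 0.00000 - 0.00000 + 0.00000 - 0.00000
= 0.66009.

0.6601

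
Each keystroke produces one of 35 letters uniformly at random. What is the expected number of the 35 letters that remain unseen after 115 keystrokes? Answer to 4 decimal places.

1.2483

For each letter, P(unseen after 115) = (34/35)^115 = 0.03567.
By linearity of expectation, E[unseen] = 35·(34/35)^115 = 1.24830.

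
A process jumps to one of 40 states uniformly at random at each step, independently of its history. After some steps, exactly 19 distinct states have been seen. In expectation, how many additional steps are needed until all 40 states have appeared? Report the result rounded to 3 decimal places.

145.814

With k distinct states already seen, the next new one takes an expected 40/(40-k) steps.
Sum over k = 19,...,39: E = 40/21 + 40/20 + 40/19 + ... + 40/2 + 40/1 = 145.8143.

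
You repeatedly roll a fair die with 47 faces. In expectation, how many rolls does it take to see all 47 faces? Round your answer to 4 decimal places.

Split into phases: going from k distinct to k+1 distinct takes on average 47/(47-k) rolls.
E[T] = 47/47 + 47/46 + 47/45 + ... + 47/2 + 47/1 = 47·H_{47}.
H_{47} = 4.43796, so E[T] = 208.58430.

208.5843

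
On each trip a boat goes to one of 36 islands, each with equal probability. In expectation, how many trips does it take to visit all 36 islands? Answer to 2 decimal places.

150.28

The wait to go from k to k+1 distinct islands is geometric with mean 36/(36-k).
E[T] = 36/36 + 36/35 + 36/34 + ... + 36/2 + 36/1 = 36·H_{36}.
H_{36} = 4.175, so E[T] = 150.284.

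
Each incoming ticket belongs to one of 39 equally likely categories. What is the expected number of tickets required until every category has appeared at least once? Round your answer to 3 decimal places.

165.888

After k distinct categories have appeared, the next ticket gives a new one with probability (39-k)/39, so the expected wait for the (k+1)-th is 39/(39-k).
E[T] = 39/39 + 39/38 + 39/37 + ... + 39/2 + 39/1 = 39·H_{39}.
H_{39} = 4.2535, so E[T] = 165.8882.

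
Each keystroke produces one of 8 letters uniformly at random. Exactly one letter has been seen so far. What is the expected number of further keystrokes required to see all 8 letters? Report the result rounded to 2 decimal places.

From k distinct to k+1 distinct takes on average 8/(8-k) keystrokes.
Sum over k = 1,...,7: E = 8/7 + 8/6 + 8/5 + ... + 8/2 + 8/1 = 20.743.

20.74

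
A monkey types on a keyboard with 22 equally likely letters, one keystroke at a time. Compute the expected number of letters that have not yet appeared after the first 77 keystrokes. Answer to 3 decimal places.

For each letter, P(unseen after 77) = (21/22)^77 = 0.0278.
By linearity of expectation, E[unseen] = 22·(21/22)^77 = 0.6120.

0.612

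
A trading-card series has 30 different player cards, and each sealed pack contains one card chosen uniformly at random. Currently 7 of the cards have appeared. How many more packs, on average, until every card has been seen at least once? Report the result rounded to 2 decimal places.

With k distinct cards already seen, the next new one takes an expected 30/(30-k) packs.
Sum over k = 7,...,29: E = 30/23 + 30/22 + 30/21 + ... + 30/2 + 30/1 = 112.029.

112.03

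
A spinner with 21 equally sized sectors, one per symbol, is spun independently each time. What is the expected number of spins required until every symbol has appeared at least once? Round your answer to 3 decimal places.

76.553

Split into phases: going from k distinct to k+1 distinct takes on average 21/(21-k) spins.
E[T] = 21/21 + 21/20 + 21/19 + ... + 21/2 + 21/1 = 21·H_{21}.
H_{21} = 3.6454, so E[T] = 76.5525.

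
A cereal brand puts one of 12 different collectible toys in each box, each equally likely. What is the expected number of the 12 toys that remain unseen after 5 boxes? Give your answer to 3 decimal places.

7.767

For each toy, P(unseen after 5) = (11/12)^5 = 0.6472.
By linearity of expectation, E[unseen] = 12·(11/12)^5 = 7.7667.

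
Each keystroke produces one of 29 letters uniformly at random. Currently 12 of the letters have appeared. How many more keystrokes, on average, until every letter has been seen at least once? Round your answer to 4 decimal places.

With k distinct letters already seen, the next new one takes an expected 29/(29-k) keystrokes.
Sum over k = 12,...,28: E = 29/17 + 29/16 + 29/15 + ... + 29/2 + 29/1 = 99.74702.

99.7470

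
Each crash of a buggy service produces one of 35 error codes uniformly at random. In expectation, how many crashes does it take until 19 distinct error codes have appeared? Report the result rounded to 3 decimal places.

Going from k to k+1 distinct takes a geometric number of crashes with mean 35/(35-k).
Sum over k = 0,...,18: E = 35/35 + 35/34 + 35/33 + ... + 35/18 + 35/17 = 26.8118.

26.812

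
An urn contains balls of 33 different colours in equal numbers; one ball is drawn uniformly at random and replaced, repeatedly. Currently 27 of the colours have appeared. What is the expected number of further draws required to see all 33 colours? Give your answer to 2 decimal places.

With k distinct colours already seen, the next new one takes an expected 33/(33-k) draws.
Sum over k = 27,...,32: E = 33/6 + 33/5 + 33/4 + 33/3 + 33/2 + 33/1 = 80.850.

80.85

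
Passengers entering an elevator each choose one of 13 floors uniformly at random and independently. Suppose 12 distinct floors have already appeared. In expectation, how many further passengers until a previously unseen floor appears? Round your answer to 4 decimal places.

Each passenger yields a new floor with probability (13-12)/13 = 1/13, so the wait is geometric with mean 13/1.
E = 13/1 = 13.00000.

13.0000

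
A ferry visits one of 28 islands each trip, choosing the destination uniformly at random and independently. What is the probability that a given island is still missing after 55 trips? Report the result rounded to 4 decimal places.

0.1353

Each trip misses the fixed island with probability (28-1)/28 = 27/28, independently.
P(still missing after 55) = (27/28)^55 = 0.13531.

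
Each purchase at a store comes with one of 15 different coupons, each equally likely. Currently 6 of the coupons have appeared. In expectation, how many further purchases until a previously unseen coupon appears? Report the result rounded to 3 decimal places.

The number of purchases until the next new coupon is geometric with success probability 9/15, so its mean is 15/9.
E = 15/9 = 1.6667.

1.667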